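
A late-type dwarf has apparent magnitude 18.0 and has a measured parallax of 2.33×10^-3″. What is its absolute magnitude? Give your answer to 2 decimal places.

M ≈ 9.84

d = 1/p = 1/2.33×10^-3″ = 429.2 pc
5 log₁₀(d/10 pc) = 5 log₁₀(429.2) − 5 = 8.163
M = m − 5 log₁₀(d/10) = 18.0 − 8.163 = 9.837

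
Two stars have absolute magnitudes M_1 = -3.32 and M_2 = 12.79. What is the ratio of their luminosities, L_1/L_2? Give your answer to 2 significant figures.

L_1/L_2 ≈ 2.8×10^6

ΔM = M_1 − M_2 = -16.11
L_1/L_2 = 10^(−0.4 ΔM) = 10^6.444 = 2.780×10^6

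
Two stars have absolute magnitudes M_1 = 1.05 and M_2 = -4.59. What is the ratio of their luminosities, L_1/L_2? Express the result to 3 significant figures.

ΔM = M_1 − M_2 = 5.64
L_1/L_2 = 10^(−0.4 ΔM) = 10^-2.256 = 5.546×10^-3

L_1/L_2 ≈ 5.55×10^-3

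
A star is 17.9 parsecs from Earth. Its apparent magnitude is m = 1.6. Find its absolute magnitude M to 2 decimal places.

5 log₁₀(d/10 pc) = 5 log₁₀(17.90) − 5 = 1.264
M = m − 5 log₁₀(d/10) = 1.6 − 1.264 = 0.336

M ≈ 0.34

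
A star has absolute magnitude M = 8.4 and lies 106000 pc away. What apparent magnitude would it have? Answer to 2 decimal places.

m ≈ 28.53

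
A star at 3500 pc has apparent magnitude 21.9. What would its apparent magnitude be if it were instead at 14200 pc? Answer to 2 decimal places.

m ≈ 24.94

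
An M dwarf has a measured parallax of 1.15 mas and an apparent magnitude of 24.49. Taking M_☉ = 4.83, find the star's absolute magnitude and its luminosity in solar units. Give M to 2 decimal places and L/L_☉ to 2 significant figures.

d = 1/p = 1000/1.15 mas = 869.6 pc
M = m − 5 log₁₀ d + 5 = 24.49 − 5·2.9393 + 5 = 14.793
M − M_☉ = 14.793 − 4.83 = 9.963
L/L_☉ = 10^(−0.4 × 9.963) = 1.034×10^-4

M ≈ 14.79; L/L_☉ ≈ 1.0×10^-4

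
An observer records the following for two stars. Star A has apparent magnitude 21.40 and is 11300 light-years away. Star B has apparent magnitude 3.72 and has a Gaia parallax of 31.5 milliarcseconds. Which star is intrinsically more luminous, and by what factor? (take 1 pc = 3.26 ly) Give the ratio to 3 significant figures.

Star B is more luminous, by a factor of 990.

Star A: d = 11300 ly / 3.26 = 3466 pc
Star A: M = m − 5 log₁₀ d + 5 = 21.40 − 5·3.5399 + 5 = 8.701
Star B: p = 31.5 mas = 0.0315″ → d = 1/p = 31.75 pc
Star B: M = m − 5 log₁₀ d + 5 = 3.72 − 5·1.5017 + 5 = 1.212
ΔM = M_A − M_B = 8.701 − (1.212) = 7.489; smaller M is more luminous → Star B.
L ratio = 10^(0.4 |ΔM|) = 10^2.996 = 990.1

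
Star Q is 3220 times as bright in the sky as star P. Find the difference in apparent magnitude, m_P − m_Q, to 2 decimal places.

Pogson: Δm = −2.5 log₁₀(ratio) = −2.5 log₁₀(3220) = −2.5 × 3.5079 = -8.770
Star Q is brighter so has the smaller magnitude: m_P − m_Q is positive.

m_P − m_Q ≈ 8.77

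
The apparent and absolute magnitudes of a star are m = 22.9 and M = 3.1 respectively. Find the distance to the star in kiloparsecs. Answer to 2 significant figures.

d ≈ 91 kpc

Distance modulus: m − M = 22.9 − (3.1) = 19.800
m − M = 5 log₁₀ d − 5
log₁₀ d = (m − M)/5 + 1 = 4.9600
d = 10^4.9600 = 91200 pc
= 91.20 kpc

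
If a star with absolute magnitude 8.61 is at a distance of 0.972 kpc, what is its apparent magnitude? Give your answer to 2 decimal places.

m ≈ 18.55

d = 0.972 kpc = 972.0 pc
m = M + 5 log₁₀ d − 5 = 8.61 + 5·2.9877 − 5 = 18.548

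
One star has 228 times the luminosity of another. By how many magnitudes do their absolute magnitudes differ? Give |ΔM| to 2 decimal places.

|ΔM| ≈ 5.89

Pogson: ΔM = −2.5 log₁₀(ratio) = −2.5 log₁₀(228) = −2.5 × 2.3579 = -5.895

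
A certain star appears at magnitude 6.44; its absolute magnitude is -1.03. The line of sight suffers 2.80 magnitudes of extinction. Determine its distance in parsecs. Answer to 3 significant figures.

d ≈ 85.9 pc

m − M = 5 log₁₀(d/10 pc) + A  ⇒  6.44 − (-1.03) − 2.80 = 5 log₁₀(d/10)
4.670 = 5 log₁₀(d/10)
log₁₀ d = (m − M − A)/5 + 1 = 1.9340
d = 10^1.9340 = 85.90 pc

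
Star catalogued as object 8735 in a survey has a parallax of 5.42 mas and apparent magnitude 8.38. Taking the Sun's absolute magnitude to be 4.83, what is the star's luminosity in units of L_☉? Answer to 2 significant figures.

d = 1/p = 1000/5.42 mas = 184.5 pc
M = m − 5 log₁₀ d + 5 = 8.38 − 5·2.2660 + 5 = 2.050
M − M_☉ = 2.050 − 4.83 = -2.780
L/L_☉ = 10^(−0.4 × -2.780) = 12.94

L/L_☉ ≈ 13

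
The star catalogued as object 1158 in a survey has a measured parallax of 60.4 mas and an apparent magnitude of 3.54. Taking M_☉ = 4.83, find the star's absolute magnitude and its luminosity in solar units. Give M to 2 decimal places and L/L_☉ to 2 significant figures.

M ≈ 2.45; L/L_☉ ≈ 9.0

d = 1/p = 1000/60.4 mas = 16.56 pc
M = m − 5 log₁₀ d + 5 = 3.54 − 5·1.2190 + 5 = 2.445
M − M_☉ = 2.445 − 4.83 = -2.385
L/L_☉ = 10^(−0.4 × -2.385) = 8.993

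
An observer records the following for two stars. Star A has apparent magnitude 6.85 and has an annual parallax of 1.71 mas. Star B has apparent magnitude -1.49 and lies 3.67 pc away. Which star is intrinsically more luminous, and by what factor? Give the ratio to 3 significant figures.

Star A: p = 1.71 mas = 1.71×10^-3″ → d = 1/p = 584.8 pc
Star A: M = m − 5 log₁₀ d + 5 = 6.85 − 5·2.7670 + 5 = -1.985
Star B: M = m − 5 log₁₀ d + 5 = -1.49 − 5·0.5647 + 5 = 0.687
ΔM = M_A − M_B = -1.985 − (0.687) = -2.672; smaller M is more luminous → Star A.
L ratio = 10^(0.4 |ΔM|) = 10^1.069 = 11.71

Star A is more luminous, by a factor of 11.7.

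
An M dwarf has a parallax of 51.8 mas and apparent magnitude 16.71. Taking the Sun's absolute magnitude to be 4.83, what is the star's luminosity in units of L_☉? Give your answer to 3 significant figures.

d = 1/p = 1000/51.8 mas = 19.31 pc
M = m − 5 log₁₀ d + 5 = 16.71 − 5·1.2857 + 5 = 15.282
M − M_☉ = 15.282 − 4.83 = 10.452
L/L_☉ = 10^(−0.4 × 10.452) = 6.597×10^-5

L/L_☉ ≈ 6.60×10^-5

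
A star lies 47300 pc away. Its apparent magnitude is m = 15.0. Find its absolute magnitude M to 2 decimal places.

M ≈ -3.37

5 log₁₀(d/10 pc) = 5 log₁₀(47300) − 5 = 18.374
M = m − 5 log₁₀(d/10) = 15.0 − 18.374 = -3.374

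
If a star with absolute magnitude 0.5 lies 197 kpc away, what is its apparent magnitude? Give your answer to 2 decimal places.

m ≈ 21.97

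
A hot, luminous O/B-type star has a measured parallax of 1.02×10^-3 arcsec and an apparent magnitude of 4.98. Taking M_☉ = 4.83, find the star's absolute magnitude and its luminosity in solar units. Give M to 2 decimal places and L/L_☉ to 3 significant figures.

M ≈ -4.98; L/L_☉ ≈ 8370

d = 1/p = 1/1.02×10^-3″ = 980.4 pc
M = m − 5 log₁₀ d + 5 = 4.98 − 5·2.9914 + 5 = -4.977
M − M_☉ = -4.977 − 4.83 = -9.807
L/L_☉ = 10^(−0.4 × -9.807) = 8371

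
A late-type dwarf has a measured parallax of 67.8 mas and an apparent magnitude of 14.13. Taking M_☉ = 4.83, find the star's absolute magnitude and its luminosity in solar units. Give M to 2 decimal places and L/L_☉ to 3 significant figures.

d = 1/p = 1000/67.8 mas = 14.75 pc
M = m − 5 log₁₀ d + 5 = 14.13 − 5·1.1688 + 5 = 13.286
M − M_☉ = 13.286 − 4.83 = 8.456
L/L_☉ = 10^(−0.4 × 8.456) = 4.145×10^-4

M ≈ 13.29; L/L_☉ ≈ 4.15×10^-4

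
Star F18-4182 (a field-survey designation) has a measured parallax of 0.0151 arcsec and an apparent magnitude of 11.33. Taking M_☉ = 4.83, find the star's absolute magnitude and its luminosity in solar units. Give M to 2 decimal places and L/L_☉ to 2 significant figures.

M ≈ 7.22; L/L_☉ ≈ 0.11

d = 1/p = 1/0.0151″ = 66.23 pc
M = m − 5 log₁₀ d + 5 = 11.33 − 5·1.8210 + 5 = 7.225
M − M_☉ = 7.225 − 4.83 = 2.395
L/L_☉ = 10^(−0.4 × 2.395) = 0.1102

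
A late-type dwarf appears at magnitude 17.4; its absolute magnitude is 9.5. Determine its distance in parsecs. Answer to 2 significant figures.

μ = m − M = 7.900
m − M = 5 log₁₀ d − 5
log₁₀ d = (m − M)/5 + 1 = 2.5800
d = 10^2.5800 = 380.2 pc

d ≈ 380 pc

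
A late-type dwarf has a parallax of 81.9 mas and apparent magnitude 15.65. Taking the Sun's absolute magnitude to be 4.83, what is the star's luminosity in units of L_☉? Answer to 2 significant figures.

L/L_☉ ≈ 7.0×10^-5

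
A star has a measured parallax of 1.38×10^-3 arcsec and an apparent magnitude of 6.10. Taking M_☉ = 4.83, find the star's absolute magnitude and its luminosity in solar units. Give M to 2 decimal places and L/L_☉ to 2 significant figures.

d = 1/p = 1/1.38×10^-3″ = 724.6 pc
M = m − 5 log₁₀ d + 5 = 6.10 − 5·2.8601 + 5 = -3.201
M − M_☉ = -3.201 − 4.83 = -8.031
L/L_☉ = 10^(−0.4 × -8.031) = 1630

M ≈ -3.20; L/L_☉ ≈ 1600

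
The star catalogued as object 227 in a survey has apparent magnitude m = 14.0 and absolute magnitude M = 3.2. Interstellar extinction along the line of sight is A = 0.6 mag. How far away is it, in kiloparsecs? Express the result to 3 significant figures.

d ≈ 1.10 kpc

m − M = 5 log₁₀(d/10 pc) + A  ⇒  14.0 − (3.2) − 0.6 = 5 log₁₀(d/10)
10.200 = 5 log₁₀(d/10)
log₁₀ d = (m − M − A)/5 + 1 = 3.0400
d = 10^3.0400 = 1096 pc
= 1.096 kpc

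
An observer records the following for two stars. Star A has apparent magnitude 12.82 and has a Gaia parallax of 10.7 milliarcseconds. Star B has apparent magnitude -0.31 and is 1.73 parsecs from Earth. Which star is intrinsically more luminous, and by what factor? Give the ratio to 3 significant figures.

Star B is more luminous, by a factor of 61.2.

Star A: p = 10.7 mas = 0.0107″ → d = 1/p = 93.46 pc
Star A: M = m − 5 log₁₀ d + 5 = 12.82 − 5·1.9706 + 5 = 7.967
Star B: M = m − 5 log₁₀ d + 5 = -0.31 − 5·0.2380 + 5 = 3.500
ΔM = M_A − M_B = 7.967 − (3.500) = 4.467; smaller M is more luminous → Star B.
L ratio = 10^(0.4 |ΔM|) = 10^1.787 = 61.22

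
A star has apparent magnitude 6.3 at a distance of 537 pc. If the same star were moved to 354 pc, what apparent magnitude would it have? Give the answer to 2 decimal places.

Flux ∝ 1/d², so Δm = 5 log₁₀(d₂/d₁) = 5 log₁₀(354/537) = -0.905
m₂ = m₁ + Δm = 6.3 + (-0.905) = 5.395

m ≈ 5.40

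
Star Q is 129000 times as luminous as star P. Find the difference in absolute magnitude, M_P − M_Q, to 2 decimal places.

Pogson: ΔM = −2.5 log₁₀(ratio) = −2.5 log₁₀(129000) = −2.5 × 5.1106 = -12.776
Star Q is brighter so has the smaller magnitude: M_P − M_Q is positive.

M_P − M_Q ≈ 12.78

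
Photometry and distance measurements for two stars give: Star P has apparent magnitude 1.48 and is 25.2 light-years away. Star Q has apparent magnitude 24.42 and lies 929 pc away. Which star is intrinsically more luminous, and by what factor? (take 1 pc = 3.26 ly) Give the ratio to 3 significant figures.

Star P: d = 25.2 ly / 3.26 = 7.730 pc
Star P: M = m − 5 log₁₀ d + 5 = 1.48 − 5·0.8882 + 5 = 2.039
Star Q: M = m − 5 log₁₀ d + 5 = 24.42 − 5·2.9680 + 5 = 14.580
ΔM = M_P − M_Q = 2.039 − (14.580) = -12.541; smaller M is more luminous → Star P.
L ratio = 10^(0.4 |ΔM|) = 10^5.016 = 103800

Star P is more luminous, by a factor of 104000.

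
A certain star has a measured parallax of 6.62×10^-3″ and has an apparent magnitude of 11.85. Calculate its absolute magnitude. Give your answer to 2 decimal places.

d = 1/p = 1/6.62×10^-3″ = 151.1 pc
5 log₁₀(d/10 pc) = 5 log₁₀(151.1) − 5 = 5.896
M = m − 5 log₁₀(d/10) = 11.85 − 5.896 = 5.954

M ≈ 5.95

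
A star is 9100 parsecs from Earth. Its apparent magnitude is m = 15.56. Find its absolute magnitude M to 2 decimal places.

M ≈ 0.76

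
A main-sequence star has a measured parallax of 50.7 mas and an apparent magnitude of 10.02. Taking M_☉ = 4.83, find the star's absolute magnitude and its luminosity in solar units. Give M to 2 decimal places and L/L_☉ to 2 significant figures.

M ≈ 8.55; L/L_☉ ≈ 0.033

d = 1/p = 1000/50.7 mas = 19.72 pc
M = m − 5 log₁₀ d + 5 = 10.02 − 5·1.2950 + 5 = 8.545
M − M_☉ = 8.545 − 4.83 = 3.715
L/L_☉ = 10^(−0.4 × 3.715) = 0.03266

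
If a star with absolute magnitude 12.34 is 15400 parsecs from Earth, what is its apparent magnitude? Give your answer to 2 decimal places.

m = M + 5 log₁₀ d − 5 = 12.34 + 5·4.1875 − 5 = 28.278

m ≈ 28.28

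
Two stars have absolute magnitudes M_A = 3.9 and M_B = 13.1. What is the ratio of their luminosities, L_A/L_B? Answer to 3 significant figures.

ΔM = M_A − M_B = -9.2
L_A/L_B = 10^(−0.4 ΔM) = 10^3.680 = 4786

L_A/L_B ≈ 4790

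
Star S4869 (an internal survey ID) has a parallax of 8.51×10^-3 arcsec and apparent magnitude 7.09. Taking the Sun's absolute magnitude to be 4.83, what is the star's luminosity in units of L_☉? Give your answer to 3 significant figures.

d = 1/p = 1/8.51×10^-3″ = 117.5 pc
M = m − 5 log₁₀ d + 5 = 7.09 − 5·2.0701 + 5 = 1.740
M − M_☉ = 1.740 − 4.83 = -3.090
L/L_☉ = 10^(−0.4 × -3.090) = 17.22

L/L_☉ ≈ 17.2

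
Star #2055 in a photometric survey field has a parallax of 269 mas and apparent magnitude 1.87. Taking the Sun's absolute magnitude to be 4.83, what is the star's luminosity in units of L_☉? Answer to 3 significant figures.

L/L_☉ ≈ 2.11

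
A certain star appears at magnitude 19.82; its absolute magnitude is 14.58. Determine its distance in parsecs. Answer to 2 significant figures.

Distance modulus: m − M = 19.82 − (14.58) = 5.240
m − M = 5 log₁₀ d − 5
log₁₀ d = (m − M)/5 + 1 = 2.0480
d = 10^2.0480 = 111.7 pc

d ≈ 110 pc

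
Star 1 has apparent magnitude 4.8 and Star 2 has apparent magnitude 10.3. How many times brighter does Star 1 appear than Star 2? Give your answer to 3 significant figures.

158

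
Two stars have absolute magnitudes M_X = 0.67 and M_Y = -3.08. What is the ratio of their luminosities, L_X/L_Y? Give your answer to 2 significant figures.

L_X/L_Y ≈ 0.032

ΔM = M_X − M_Y = 3.75
L_X/L_Y = 10^(−0.4 ΔM) = 10^-1.500 = 0.03162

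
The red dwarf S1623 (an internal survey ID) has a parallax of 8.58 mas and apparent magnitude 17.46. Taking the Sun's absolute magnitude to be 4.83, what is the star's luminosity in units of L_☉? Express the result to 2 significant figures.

L/L_☉ ≈ 1.2×10^-3

d = 1/p = 1000/8.58 mas = 116.6 pc
M = m − 5 log₁₀ d + 5 = 17.46 − 5·2.0665 + 5 = 12.127
M − M_☉ = 12.127 − 4.83 = 7.297
L/L_☉ = 10^(−0.4 × 7.297) = 1.205×10^-3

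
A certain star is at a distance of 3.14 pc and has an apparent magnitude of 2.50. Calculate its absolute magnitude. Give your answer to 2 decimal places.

M ≈ 5.02

5 log₁₀(d/10 pc) = 5 log₁₀(3.140) − 5 = -2.515
M = m − 5 log₁₀(d/10) = 2.50 + 2.515 = 5.015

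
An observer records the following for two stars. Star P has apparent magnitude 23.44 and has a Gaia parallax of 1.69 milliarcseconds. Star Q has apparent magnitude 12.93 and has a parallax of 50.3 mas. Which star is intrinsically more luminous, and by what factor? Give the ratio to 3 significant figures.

Star Q is more luminous, by a factor of 18.1.

Star P: p = 1.69 mas = 1.69×10^-3″ → d = 1/p = 591.7 pc
Star P: M = m − 5 log₁₀ d + 5 = 23.44 − 5·2.7721 + 5 = 14.579
Star Q: p = 50.3 mas = 0.0503″ → d = 1/p = 19.88 pc
Star Q: M = m − 5 log₁₀ d + 5 = 12.93 − 5·1.2984 + 5 = 11.438
ΔM = M_P − M_Q = 14.579 − (11.438) = 3.142; smaller M is more luminous → Star Q.
L ratio = 10^(0.4 |ΔM|) = 10^1.257 = 18.06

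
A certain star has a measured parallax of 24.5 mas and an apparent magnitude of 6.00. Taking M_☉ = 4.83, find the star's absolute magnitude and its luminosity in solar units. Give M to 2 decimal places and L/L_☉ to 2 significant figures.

M ≈ 2.95; L/L_☉ ≈ 5.7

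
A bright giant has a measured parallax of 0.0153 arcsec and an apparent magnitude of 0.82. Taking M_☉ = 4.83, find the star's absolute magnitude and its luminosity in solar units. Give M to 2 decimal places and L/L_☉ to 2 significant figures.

M ≈ -3.26; L/L_☉ ≈ 1700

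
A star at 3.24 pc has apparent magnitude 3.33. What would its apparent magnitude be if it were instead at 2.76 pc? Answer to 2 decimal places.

m ≈ 2.98

Flux ∝ 1/d², so Δm = 5 log₁₀(d₂/d₁) = 5 log₁₀(2.76/3.24) = -0.348
m₂ = m₁ + Δm = 3.33 + (-0.348) = 2.982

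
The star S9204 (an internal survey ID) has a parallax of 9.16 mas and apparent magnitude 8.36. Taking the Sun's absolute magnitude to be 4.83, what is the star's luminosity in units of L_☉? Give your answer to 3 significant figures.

d = 1/p = 1000/9.16 mas = 109.2 pc
M = m − 5 log₁₀ d + 5 = 8.36 − 5·2.0381 + 5 = 3.169
M − M_☉ = 3.169 − 4.83 = -1.661
L/L_☉ = 10^(−0.4 × -1.661) = 4.615

L/L_☉ ≈ 4.62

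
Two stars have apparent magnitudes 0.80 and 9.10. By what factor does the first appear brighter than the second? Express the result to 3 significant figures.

2090

Δm = 0.80 − (9.10) = -8.30
Flux ratio = 10^(−0.4 Δm) = 10^(−0.4 × -8.30) = 10^3.320 = 2089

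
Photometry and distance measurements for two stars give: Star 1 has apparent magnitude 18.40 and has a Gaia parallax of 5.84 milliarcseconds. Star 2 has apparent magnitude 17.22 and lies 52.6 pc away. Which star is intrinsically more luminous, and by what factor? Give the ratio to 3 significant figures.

Star 1 is more luminous, by a factor of 3.57.

Star 1: p = 5.84 mas = 5.84×10^-3″ → d = 1/p = 171.2 pc
Star 1: M = m − 5 log₁₀ d + 5 = 18.40 − 5·2.2336 + 5 = 12.232
Star 2: M = m − 5 log₁₀ d + 5 = 17.22 − 5·1.7210 + 5 = 13.615
ΔM = M_1 − M_2 = 12.232 − (13.615) = -1.383; smaller M is more luminous → Star 1.
L ratio = 10^(0.4 |ΔM|) = 10^0.553 = 3.574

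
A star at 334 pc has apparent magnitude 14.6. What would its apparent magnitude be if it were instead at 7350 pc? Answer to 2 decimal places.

m ≈ 21.31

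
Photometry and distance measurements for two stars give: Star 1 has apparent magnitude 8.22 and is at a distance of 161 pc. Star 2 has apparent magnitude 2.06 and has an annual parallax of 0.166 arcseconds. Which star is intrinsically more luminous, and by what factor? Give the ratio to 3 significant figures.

Star 1 is more luminous, by a factor of 2.45.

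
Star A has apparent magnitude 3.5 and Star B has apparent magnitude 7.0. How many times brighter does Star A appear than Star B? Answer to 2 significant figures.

25

Δm = 3.5 − (7.0) = -3.5
Flux ratio = 10^(−0.4 Δm) = 10^(−0.4 × -3.5) = 10^1.400 = 25.12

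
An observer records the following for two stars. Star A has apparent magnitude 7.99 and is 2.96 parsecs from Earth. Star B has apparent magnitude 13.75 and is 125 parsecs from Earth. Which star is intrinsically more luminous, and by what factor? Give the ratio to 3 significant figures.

Star A: M = m − 5 log₁₀ d + 5 = 7.99 − 5·0.4713 + 5 = 10.634
Star B: M = m − 5 log₁₀ d + 5 = 13.75 − 5·2.0969 + 5 = 8.265
ΔM = M_A − M_B = 10.634 − (8.265) = 2.368; smaller M is more luminous → Star B.
L ratio = 10^(0.4 |ΔM|) = 10^0.947 = 8.856

Star B is more luminous, by a factor of 8.86.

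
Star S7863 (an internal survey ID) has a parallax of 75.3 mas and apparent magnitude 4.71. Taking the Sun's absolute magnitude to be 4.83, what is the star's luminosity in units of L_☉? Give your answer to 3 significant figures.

d = 1/p = 1000/75.3 mas = 13.28 pc
M = m − 5 log₁₀ d + 5 = 4.71 − 5·1.1232 + 5 = 4.094
M − M_☉ = 4.094 − 4.83 = -0.736
L/L_☉ = 10^(−0.4 × -0.736) = 1.970

L/L_☉ ≈ 1.97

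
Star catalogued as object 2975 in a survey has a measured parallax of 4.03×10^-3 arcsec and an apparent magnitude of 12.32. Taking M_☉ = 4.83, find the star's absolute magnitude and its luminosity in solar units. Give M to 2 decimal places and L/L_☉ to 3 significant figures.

d = 1/p = 1/4.03×10^-3″ = 248.1 pc
M = m − 5 log₁₀ d + 5 = 12.32 − 5·2.3947 + 5 = 5.347
M − M_☉ = 5.347 − 4.83 = 0.517
L/L_☉ = 10^(−0.4 × 0.517) = 0.6214

M ≈ 5.35; L/L_☉ ≈ 0.621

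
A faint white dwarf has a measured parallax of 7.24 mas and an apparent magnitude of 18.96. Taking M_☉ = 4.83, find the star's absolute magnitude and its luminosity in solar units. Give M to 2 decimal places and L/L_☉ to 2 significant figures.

M ≈ 13.26; L/L_☉ ≈ 4.3×10^-4

d = 1/p = 1000/7.24 mas = 138.1 pc
M = m − 5 log₁₀ d + 5 = 18.96 − 5·2.1403 + 5 = 13.259
M − M_☉ = 13.259 − 4.83 = 8.429
L/L_☉ = 10^(−0.4 × 8.429) = 4.251×10^-4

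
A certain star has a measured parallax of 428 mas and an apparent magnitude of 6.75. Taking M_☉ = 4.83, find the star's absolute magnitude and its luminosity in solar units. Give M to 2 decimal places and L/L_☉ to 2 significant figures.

M ≈ 9.91; L/L_☉ ≈ 9.3×10^-3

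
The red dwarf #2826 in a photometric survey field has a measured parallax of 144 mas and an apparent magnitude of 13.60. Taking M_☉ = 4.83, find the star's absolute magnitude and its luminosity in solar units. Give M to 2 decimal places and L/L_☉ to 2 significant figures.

M ≈ 14.39; L/L_☉ ≈ 1.5×10^-4

d = 1/p = 1000/144 mas = 6.944 pc
M = m − 5 log₁₀ d + 5 = 13.60 − 5·0.8416 + 5 = 14.392
M − M_☉ = 14.392 − 4.83 = 9.562
L/L_☉ = 10^(−0.4 × 9.562) = 1.497×10^-4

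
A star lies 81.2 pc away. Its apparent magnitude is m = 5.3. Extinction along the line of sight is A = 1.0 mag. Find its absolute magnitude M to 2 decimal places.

5 log₁₀(d/10 pc) = 5 log₁₀(81.20) − 5 = 4.548
M = m − 5 log₁₀(d/10) − A = 5.3 − 4.548 − 1.0 = -0.248

M ≈ -0.25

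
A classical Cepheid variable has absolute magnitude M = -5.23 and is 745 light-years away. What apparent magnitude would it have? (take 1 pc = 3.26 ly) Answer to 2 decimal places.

m ≈ 1.56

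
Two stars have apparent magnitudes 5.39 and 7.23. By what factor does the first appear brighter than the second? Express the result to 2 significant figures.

5.4

Magnitude difference = -1.84
Flux ratio = 10^(−0.4 Δm) = 10^(−0.4 × -1.84) = 10^0.736 = 5.445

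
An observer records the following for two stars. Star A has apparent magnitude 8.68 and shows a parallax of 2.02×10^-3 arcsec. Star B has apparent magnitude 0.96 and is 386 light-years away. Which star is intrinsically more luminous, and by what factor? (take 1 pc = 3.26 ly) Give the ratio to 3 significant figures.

Star B is more luminous, by a factor of 70.1.

Star A: d = 1/p = 1/2.02×10^-3″ = 495.0 pc
Star A: M = m − 5 log₁₀ d + 5 = 8.68 − 5·2.6946 + 5 = 0.207
Star B: d = 386 ly / 3.26 = 118.4 pc
Star B: M = m − 5 log₁₀ d + 5 = 0.96 − 5·2.0734 + 5 = -4.407
ΔM = M_A − M_B = 0.207 − (-4.407) = 4.614; smaller M is more luminous → Star B.
L ratio = 10^(0.4 |ΔM|) = 10^1.845 = 70.06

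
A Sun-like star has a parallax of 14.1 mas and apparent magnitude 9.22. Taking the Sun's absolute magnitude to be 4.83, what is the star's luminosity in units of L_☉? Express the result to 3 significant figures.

d = 1/p = 1000/14.1 mas = 70.92 pc
M = m − 5 log₁₀ d + 5 = 9.22 − 5·1.8508 + 5 = 4.966
M − M_☉ = 4.966 − 4.83 = 0.136
L/L_☉ = 10^(−0.4 × 0.136) = 0.8822

L/L_☉ ≈ 0.882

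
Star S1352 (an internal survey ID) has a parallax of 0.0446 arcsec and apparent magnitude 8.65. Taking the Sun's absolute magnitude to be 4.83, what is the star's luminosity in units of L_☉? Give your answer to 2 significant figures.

d = 1/p = 1/0.0446″ = 22.42 pc
M = m − 5 log₁₀ d + 5 = 8.65 − 5·1.3507 + 5 = 6.897
M − M_☉ = 6.897 − 4.83 = 2.067
L/L_☉ = 10^(−0.4 × 2.067) = 0.1490

L/L_☉ ≈ 0.15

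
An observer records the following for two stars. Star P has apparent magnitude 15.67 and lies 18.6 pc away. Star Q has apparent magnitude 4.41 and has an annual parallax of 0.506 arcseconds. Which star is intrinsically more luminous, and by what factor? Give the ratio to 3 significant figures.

Star P: M = m − 5 log₁₀ d + 5 = 15.67 − 5·1.2695 + 5 = 14.322
Star Q: d = 1/p = 1/0.506″ = 1.976 pc
Star Q: M = m − 5 log₁₀ d + 5 = 4.41 − 5·0.2958 + 5 = 7.931
ΔM = M_P − M_Q = 14.322 − (7.931) = 6.392; smaller M is more luminous → Star Q.
L ratio = 10^(0.4 |ΔM|) = 10^2.557 = 360.3

Star Q is more luminous, by a factor of 360.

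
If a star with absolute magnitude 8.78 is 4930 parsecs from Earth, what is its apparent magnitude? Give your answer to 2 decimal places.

m ≈ 22.24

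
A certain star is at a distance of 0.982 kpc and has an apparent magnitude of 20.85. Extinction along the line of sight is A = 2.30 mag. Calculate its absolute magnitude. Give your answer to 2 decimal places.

M ≈ 8.59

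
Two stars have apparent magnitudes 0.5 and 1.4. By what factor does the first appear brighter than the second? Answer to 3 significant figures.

Δm = 0.5 − (1.4) = -0.9
Flux ratio = 10^(−0.4 Δm) = 10^(−0.4 × -0.9) = 10^0.360 = 2.291

2.29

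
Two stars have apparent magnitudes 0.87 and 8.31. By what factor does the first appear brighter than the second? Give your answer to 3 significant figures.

Magnitude difference = -7.44
Flux ratio = 10^(−0.4 Δm) = 10^(−0.4 × -7.44) = 10^2.976 = 946.2

946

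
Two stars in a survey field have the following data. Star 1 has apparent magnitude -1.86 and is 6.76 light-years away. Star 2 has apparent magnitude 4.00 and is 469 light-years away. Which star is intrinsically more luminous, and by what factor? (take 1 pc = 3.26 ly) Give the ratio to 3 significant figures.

Star 2 is more luminous, by a factor of 21.8.

Star 1: d = 6.76 ly / 3.26 = 2.074 pc
Star 1: M = m − 5 log₁₀ d + 5 = -1.86 − 5·0.3167 + 5 = 1.556
Star 2: d = 469 ly / 3.26 = 143.9 pc
Star 2: M = m − 5 log₁₀ d + 5 = 4.00 − 5·2.1580 + 5 = -1.790
ΔM = M_1 − M_2 = 1.556 − (-1.790) = 3.346; smaller M is more luminous → Star 2.
L ratio = 10^(0.4 |ΔM|) = 10^1.338 = 21.80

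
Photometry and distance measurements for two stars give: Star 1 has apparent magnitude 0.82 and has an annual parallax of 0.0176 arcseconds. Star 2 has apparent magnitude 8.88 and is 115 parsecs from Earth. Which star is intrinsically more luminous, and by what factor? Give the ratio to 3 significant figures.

Star 1: d = 1/p = 1/0.0176″ = 56.82 pc
Star 1: M = m − 5 log₁₀ d + 5 = 0.82 − 5·1.7545 + 5 = -2.952
Star 2: M = m − 5 log₁₀ d + 5 = 8.88 − 5·2.0607 + 5 = 3.577
ΔM = M_1 − M_2 = -2.952 − (3.577) = -6.529; smaller M is more luminous → Star 1.
L ratio = 10^(0.4 |ΔM|) = 10^2.612 = 408.9

Star 1 is more luminous, by a factor of 409.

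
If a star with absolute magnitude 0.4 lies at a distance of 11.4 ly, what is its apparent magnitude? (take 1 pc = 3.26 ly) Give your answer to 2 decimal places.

m ≈ -1.88

d = 11.4 ly / 3.26 = 3.497 pc
m = M + 5 log₁₀ d − 5 = 0.4 + 5·0.5437 − 5 = -1.882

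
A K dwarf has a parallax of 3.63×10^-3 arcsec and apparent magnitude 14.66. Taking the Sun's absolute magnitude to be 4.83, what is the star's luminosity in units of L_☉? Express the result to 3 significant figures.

L/L_☉ ≈ 0.0888

d = 1/p = 1/3.63×10^-3″ = 275.5 pc
M = m − 5 log₁₀ d + 5 = 14.66 − 5·2.4401 + 5 = 7.460
M − M_☉ = 7.460 − 4.83 = 2.630
L/L_☉ = 10^(−0.4 × 2.630) = 0.08875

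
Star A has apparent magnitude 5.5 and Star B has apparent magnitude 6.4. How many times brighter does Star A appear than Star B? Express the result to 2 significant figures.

2.3

Magnitude difference = -0.9
Flux ratio = 10^(−0.4 Δm) = 10^(−0.4 × -0.9) = 10^0.360 = 2.291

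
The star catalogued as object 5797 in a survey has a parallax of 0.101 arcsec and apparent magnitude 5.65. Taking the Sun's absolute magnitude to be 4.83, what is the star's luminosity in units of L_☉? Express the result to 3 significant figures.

d = 1/p = 1/0.101″ = 9.901 pc
M = m − 5 log₁₀ d + 5 = 5.65 − 5·0.9957 + 5 = 5.672
M − M_☉ = 5.672 − 4.83 = 0.842
L/L_☉ = 10^(−0.4 × 0.842) = 0.4606

L/L_☉ ≈ 0.461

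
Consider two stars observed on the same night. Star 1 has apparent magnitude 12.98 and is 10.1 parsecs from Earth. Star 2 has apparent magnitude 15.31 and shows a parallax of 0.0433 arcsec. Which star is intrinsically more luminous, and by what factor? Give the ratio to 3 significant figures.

Star 1 is more luminous, by a factor of 1.64.

Star 1: M = m − 5 log₁₀ d + 5 = 12.98 − 5·1.0043 + 5 = 12.958
Star 2: d = 1/p = 1/0.0433″ = 23.09 pc
Star 2: M = m − 5 log₁₀ d + 5 = 15.31 − 5·1.3635 + 5 = 13.492
ΔM = M_1 − M_2 = 12.958 − (13.492) = -0.534; smaller M is more luminous → Star 1.
L ratio = 10^(0.4 |ΔM|) = 10^0.214 = 1.635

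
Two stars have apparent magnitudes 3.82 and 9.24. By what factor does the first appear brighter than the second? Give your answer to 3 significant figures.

147

Δm = 3.82 − (9.24) = -5.42
Flux ratio = 10^(−0.4 Δm) = 10^(−0.4 × -5.42) = 10^2.168 = 147.2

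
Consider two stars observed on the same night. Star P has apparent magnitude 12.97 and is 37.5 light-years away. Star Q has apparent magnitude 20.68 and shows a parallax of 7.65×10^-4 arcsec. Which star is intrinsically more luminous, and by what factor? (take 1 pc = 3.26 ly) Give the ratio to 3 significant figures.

Star P: d = 37.5 ly / 3.26 = 11.50 pc
Star P: M = m − 5 log₁₀ d + 5 = 12.97 − 5·1.0608 + 5 = 12.666
Star Q: d = 1/p = 1/7.65×10^-4″ = 1307 pc
Star Q: M = m − 5 log₁₀ d + 5 = 20.68 − 5·3.1163 + 5 = 10.098
ΔM = M_P − M_Q = 12.666 − (10.098) = 2.568; smaller M is more luminous → Star Q.
L ratio = 10^(0.4 |ΔM|) = 10^1.027 = 10.64

Star Q is more luminous, by a factor of 10.6.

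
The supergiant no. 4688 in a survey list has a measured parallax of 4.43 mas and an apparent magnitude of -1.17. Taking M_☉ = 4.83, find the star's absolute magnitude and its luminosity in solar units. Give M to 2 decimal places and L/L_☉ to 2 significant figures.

d = 1/p = 1000/4.43 mas = 225.7 pc
M = m − 5 log₁₀ d + 5 = -1.17 − 5·2.3536 + 5 = -7.938
M − M_☉ = -7.938 − 4.83 = -12.768
L/L_☉ = 10^(−0.4 × -12.768) = 128000

M ≈ -7.94; L/L_☉ ≈ 130000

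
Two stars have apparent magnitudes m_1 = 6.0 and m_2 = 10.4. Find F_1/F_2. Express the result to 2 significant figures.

F_1/F_2 ≈ 58

Δm = 6.0 − (10.4) = -4.4
Flux ratio = 10^(−0.4 Δm) = 10^(−0.4 × -4.4) = 10^1.760 = 57.54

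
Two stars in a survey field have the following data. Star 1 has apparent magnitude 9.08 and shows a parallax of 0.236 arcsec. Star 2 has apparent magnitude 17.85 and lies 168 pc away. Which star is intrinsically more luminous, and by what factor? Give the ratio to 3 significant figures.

Star 1: d = 1/p = 1/0.236″ = 4.237 pc
Star 1: M = m − 5 log₁₀ d + 5 = 9.08 − 5·0.6271 + 5 = 10.945
Star 2: M = m − 5 log₁₀ d + 5 = 17.85 − 5·2.2253 + 5 = 11.723
ΔM = M_1 − M_2 = 10.945 − (11.723) = -0.779; smaller M is more luminous → Star 1.
L ratio = 10^(0.4 |ΔM|) = 10^0.312 = 2.049

Star 1 is more luminous, by a factor of 2.05.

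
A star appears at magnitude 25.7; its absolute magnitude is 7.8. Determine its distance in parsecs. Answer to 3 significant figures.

d ≈ 38000 pc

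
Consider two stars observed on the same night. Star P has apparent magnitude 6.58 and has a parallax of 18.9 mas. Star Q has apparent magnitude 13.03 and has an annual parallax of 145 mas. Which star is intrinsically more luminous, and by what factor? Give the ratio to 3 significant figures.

Star P is more luminous, by a factor of 22400.

Star P: p = 18.9 mas = 0.0189″ → d = 1/p = 52.91 pc
Star P: M = m − 5 log₁₀ d + 5 = 6.58 − 5·1.7235 + 5 = 2.962
Star Q: p = 145 mas = 0.145″ → d = 1/p = 6.897 pc
Star Q: M = m − 5 log₁₀ d + 5 = 13.03 − 5·0.8386 + 5 = 13.837
ΔM = M_P − M_Q = 2.962 − (13.837) = -10.875; smaller M is more luminous → Star P.
L ratio = 10^(0.4 |ΔM|) = 10^4.350 = 22380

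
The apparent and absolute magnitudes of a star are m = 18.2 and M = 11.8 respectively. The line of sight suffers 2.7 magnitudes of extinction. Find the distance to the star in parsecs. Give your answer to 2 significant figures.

d ≈ 55 pc

m − M = 5 log₁₀(d/10 pc) + A  ⇒  18.2 − (11.8) − 2.7 = 5 log₁₀(d/10)
3.700 = 5 log₁₀(d/10)
log₁₀ d = (m − M − A)/5 + 1 = 1.7400
d = 10^1.7400 = 54.95 pc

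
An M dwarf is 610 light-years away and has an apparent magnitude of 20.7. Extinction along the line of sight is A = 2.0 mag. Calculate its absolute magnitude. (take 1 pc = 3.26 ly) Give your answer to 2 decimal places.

M ≈ 12.34

d = 610 ly / 3.26 = 187.1 pc
5 log₁₀(d/10 pc) = 5 log₁₀(187.1) − 5 = 6.361
M = m − 5 log₁₀(d/10) − A = 20.7 − 6.361 − 2.0 = 12.339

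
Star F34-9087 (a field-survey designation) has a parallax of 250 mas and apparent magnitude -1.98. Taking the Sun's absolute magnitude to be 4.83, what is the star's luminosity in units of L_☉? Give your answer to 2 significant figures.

d = 1/p = 1000/250 mas = 4.000 pc
M = m − 5 log₁₀ d + 5 = -1.98 − 5·0.6021 + 5 = 0.010
M − M_☉ = 0.010 − 4.83 = -4.820
L/L_☉ = 10^(−0.4 × -4.820) = 84.75

L/L_☉ ≈ 85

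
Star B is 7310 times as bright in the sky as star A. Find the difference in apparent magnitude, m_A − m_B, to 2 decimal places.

m_A − m_B ≈ 9.66

Pogson: Δm = −2.5 log₁₀(ratio) = −2.5 log₁₀(7310) = −2.5 × 3.8639 = -9.660
Star B is brighter so has the smaller magnitude: m_A − m_B is positive.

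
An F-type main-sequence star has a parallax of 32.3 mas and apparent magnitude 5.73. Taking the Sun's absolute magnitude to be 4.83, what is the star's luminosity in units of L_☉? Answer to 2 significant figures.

d = 1/p = 1000/32.3 mas = 30.96 pc
M = m − 5 log₁₀ d + 5 = 5.73 − 5·1.4908 + 5 = 3.276
M − M_☉ = 3.276 − 4.83 = -1.554
L/L_☉ = 10^(−0.4 × -1.554) = 4.184

L/L_☉ ≈ 4.2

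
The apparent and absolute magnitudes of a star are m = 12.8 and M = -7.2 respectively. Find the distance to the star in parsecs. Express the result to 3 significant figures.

μ = m − M = 20.000
m − M = 5 log₁₀ d − 5
log₁₀ d = (m − M)/5 + 1 = 5.0000
d = 10^5.0000 = 100000 pc

d ≈ 100000 pc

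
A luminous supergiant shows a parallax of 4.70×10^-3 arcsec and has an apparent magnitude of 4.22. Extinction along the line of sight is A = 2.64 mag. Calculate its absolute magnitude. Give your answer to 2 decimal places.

d = 1/p = 1/4.70×10^-3″ = 212.8 pc
5 log₁₀(d/10 pc) = 5 log₁₀(212.8) − 5 = 6.640
M = m − 5 log₁₀(d/10) − A = 4.22 − 6.640 − 2.64 = -5.060

M ≈ -5.06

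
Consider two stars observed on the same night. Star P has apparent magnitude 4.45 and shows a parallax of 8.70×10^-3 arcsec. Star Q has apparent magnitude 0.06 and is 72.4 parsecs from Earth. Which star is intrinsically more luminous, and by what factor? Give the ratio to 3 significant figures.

Star Q is more luminous, by a factor of 22.6.

Star P: d = 1/p = 1/8.70×10^-3″ = 114.9 pc
Star P: M = m − 5 log₁₀ d + 5 = 4.45 − 5·2.0605 + 5 = -0.852
Star Q: M = m − 5 log₁₀ d + 5 = 0.06 − 5·1.8597 + 5 = -4.239
ΔM = M_P − M_Q = -0.852 − (-4.239) = 3.386; smaller M is more luminous → Star Q.
L ratio = 10^(0.4 |ΔM|) = 10^1.355 = 22.62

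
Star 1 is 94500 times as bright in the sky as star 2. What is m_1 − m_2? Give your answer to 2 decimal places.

m_1 − m_2 ≈ -12.44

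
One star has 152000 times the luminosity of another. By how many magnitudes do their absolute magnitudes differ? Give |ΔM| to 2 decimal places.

|ΔM| ≈ 12.95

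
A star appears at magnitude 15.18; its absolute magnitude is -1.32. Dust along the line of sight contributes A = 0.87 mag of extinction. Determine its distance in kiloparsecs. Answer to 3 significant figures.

m − M = 5 log₁₀(d/10 pc) + A  ⇒  15.18 − (-1.32) − 0.87 = 5 log₁₀(d/10)
15.630 = 5 log₁₀(d/10)
log₁₀ d = (m − M − A)/5 + 1 = 4.1260
d = 10^4.1260 = 13370 pc
= 13.37 kpc

d ≈ 13.4 kpc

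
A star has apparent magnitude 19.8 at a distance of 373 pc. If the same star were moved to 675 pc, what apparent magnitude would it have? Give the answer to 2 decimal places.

m ≈ 21.09

Flux ∝ 1/d², so Δm = 5 log₁₀(d₂/d₁) = 5 log₁₀(675/373) = 1.288
m₂ = m₁ + Δm = 19.8 + (1.288) = 21.088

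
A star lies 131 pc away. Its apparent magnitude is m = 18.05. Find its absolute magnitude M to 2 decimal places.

M ≈ 12.46

5 log₁₀(d/10 pc) = 5 log₁₀(131.0) − 5 = 5.586
M = m − 5 log₁₀(d/10) = 18.05 − 5.586 = 12.464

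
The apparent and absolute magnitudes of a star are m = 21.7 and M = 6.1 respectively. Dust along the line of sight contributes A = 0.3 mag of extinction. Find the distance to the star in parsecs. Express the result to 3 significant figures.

m − M = 5 log₁₀(d/10 pc) + A  ⇒  21.7 − (6.1) − 0.3 = 5 log₁₀(d/10)
15.300 = 5 log₁₀(d/10)
log₁₀ d = (m − M − A)/5 + 1 = 4.0600
d = 10^4.0600 = 11480 pc

d ≈ 11500 pc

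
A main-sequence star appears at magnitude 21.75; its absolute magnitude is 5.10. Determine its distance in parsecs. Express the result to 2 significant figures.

d ≈ 21000 pc

Distance modulus: m − M = 21.75 − (5.10) = 16.650
m − M = 5 log₁₀ d − 5
log₁₀ d = (m − M)/5 + 1 = 4.3300
d = 10^4.3300 = 21380 pc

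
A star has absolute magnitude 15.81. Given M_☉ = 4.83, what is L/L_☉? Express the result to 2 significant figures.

L/L_☉ ≈ 4.1×10^-5

M − M_☉ = 15.81 − 4.83 = 10.980
L/L_☉ = 10^(−0.4 (M − M_☉)) = 10^-4.392 = 4.055×10^-5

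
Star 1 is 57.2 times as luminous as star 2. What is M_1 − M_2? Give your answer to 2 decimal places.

Pogson: ΔM = −2.5 log₁₀(ratio) = −2.5 log₁₀(57.2) = −2.5 × 1.7574 = -4.393
Star 1 is brighter, so it has the smaller magnitude: the difference is negative.

M_1 − M_2 ≈ -4.39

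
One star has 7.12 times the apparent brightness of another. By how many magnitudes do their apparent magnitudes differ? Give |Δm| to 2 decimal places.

|Δm| ≈ 2.13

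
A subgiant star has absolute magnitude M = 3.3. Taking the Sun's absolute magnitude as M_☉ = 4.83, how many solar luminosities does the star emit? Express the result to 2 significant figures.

L/L_☉ ≈ 4.1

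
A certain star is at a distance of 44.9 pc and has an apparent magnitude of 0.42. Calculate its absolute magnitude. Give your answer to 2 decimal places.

M ≈ -2.84

5 log₁₀(d/10 pc) = 5 log₁₀(44.90) − 5 = 3.261
M = m − 5 log₁₀(d/10) = 0.42 − 3.261 = -2.841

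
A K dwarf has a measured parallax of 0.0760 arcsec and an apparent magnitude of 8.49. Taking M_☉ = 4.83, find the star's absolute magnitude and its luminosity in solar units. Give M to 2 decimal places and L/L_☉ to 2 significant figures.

d = 1/p = 1/0.0760″ = 13.16 pc
M = m − 5 log₁₀ d + 5 = 8.49 − 5·1.1192 + 5 = 7.894
M − M_☉ = 7.894 − 4.83 = 3.064
L/L_☉ = 10^(−0.4 × 3.064) = 0.05948

M ≈ 7.89; L/L_☉ ≈ 0.059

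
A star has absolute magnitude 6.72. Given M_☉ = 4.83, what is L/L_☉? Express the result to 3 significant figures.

M − M_☉ = 6.72 − 4.83 = 1.890
L/L_☉ = 10^(−0.4 (M − M_☉)) = 10^-0.756 = 0.1754

L/L_☉ ≈ 0.175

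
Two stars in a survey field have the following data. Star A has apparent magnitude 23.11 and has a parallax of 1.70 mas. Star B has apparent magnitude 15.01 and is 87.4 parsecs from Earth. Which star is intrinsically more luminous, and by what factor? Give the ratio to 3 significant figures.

Star B is more luminous, by a factor of 38.4.

Star A: p = 1.70 mas = 1.70×10^-3″ → d = 1/p = 588.2 pc
Star A: M = m − 5 log₁₀ d + 5 = 23.11 − 5·2.7696 + 5 = 14.262
Star B: M = m − 5 log₁₀ d + 5 = 15.01 − 5·1.9415 + 5 = 10.302
ΔM = M_A − M_B = 14.262 − (10.302) = 3.960; smaller M is more luminous → Star B.
L ratio = 10^(0.4 |ΔM|) = 10^1.584 = 38.36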